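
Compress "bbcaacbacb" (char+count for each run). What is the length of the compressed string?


Input: bbcaacbacb
Runs:
  'b' x 2 => "b2"
  'c' x 1 => "c1"
  'a' x 2 => "a2"
  'c' x 1 => "c1"
  'b' x 1 => "b1"
  'a' x 1 => "a1"
  'c' x 1 => "c1"
  'b' x 1 => "b1"
Compressed: "b2c1a2c1b1a1c1b1"
Compressed length: 16

16


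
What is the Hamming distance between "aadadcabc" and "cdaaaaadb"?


Comparing "aadadcabc" and "cdaaaaadb" position by position:
  Position 0: 'a' vs 'c' => differ
  Position 1: 'a' vs 'd' => differ
  Position 2: 'd' vs 'a' => differ
  Position 3: 'a' vs 'a' => same
  Position 4: 'd' vs 'a' => differ
  Position 5: 'c' vs 'a' => differ
  Position 6: 'a' vs 'a' => same
  Position 7: 'b' vs 'd' => differ
  Position 8: 'c' vs 'b' => differ
Total differences (Hamming distance): 7

7


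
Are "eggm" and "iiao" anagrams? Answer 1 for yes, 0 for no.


Strings: "eggm", "iiao"
Sorted first:  eggm
Sorted second: aiio
Differ at position 0: 'e' vs 'a' => not anagrams

0


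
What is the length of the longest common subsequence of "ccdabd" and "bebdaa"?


LCS of "ccdabd" and "bebdaa"
DP table:
           b    e    b    d    a    a
      0    0    0    0    0    0    0
  c   0    0    0    0    0    0    0
  c   0    0    0    0    0    0    0
  d   0    0    0    0    1    1    1
  a   0    0    0    0    1    2    2
  b   0    1    1    1    1    2    2
  d   0    1    1    1    2    2    2
LCS length = dp[6][6] = 2

2


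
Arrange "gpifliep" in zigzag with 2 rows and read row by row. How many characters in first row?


Zigzag "gpifliep" into 2 rows:
Placing characters:
  'g' => row 0
  'p' => row 1
  'i' => row 0
  'f' => row 1
  'l' => row 0
  'i' => row 1
  'e' => row 0
  'p' => row 1
Rows:
  Row 0: "gile"
  Row 1: "pfip"
First row length: 4

4


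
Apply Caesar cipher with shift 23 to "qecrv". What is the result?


Caesar cipher: shift "qecrv" by 23
  'q' (pos 16) + 23 = pos 13 = 'n'
  'e' (pos 4) + 23 = pos 1 = 'b'
  'c' (pos 2) + 23 = pos 25 = 'z'
  'r' (pos 17) + 23 = pos 14 = 'o'
  'v' (pos 21) + 23 = pos 18 = 's'
Result: nbzos

nbzos


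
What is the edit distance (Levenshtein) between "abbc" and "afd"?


Computing edit distance: "abbc" -> "afd"
DP table:
           a    f    d
      0    1    2    3
  a   1    0    1    2
  b   2    1    1    2
  b   3    2    2    2
  c   4    3    3    3
Edit distance = dp[4][3] = 3

3


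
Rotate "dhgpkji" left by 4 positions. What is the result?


Input: "dhgpkji", rotate left by 4
First 4 characters: "dhgp"
Remaining characters: "kji"
Concatenate remaining + first: "kji" + "dhgp" = "kjidhgp"

kjidhgp


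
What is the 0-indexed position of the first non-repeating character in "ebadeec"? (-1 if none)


Input: ebadeec
Character frequencies:
  'a': 1
  'b': 1
  'c': 1
  'd': 1
  'e': 3
Scanning left to right for freq == 1:
  Position 0 ('e'): freq=3, skip
  Position 1 ('b'): unique! => answer = 1

1


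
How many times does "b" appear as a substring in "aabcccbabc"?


Searching for "b" in "aabcccbabc"
Scanning each position:
  Position 0: "a" => no
  Position 1: "a" => no
  Position 2: "b" => MATCH
  Position 3: "c" => no
  Position 4: "c" => no
  Position 5: "c" => no
  Position 6: "b" => MATCH
  Position 7: "a" => no
  Position 8: "b" => MATCH
  Position 9: "c" => no
Total occurrences: 3

3


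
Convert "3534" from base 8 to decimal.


Input: "3534" in base 8
Positional expansion:
  Digit '3' (value 3) x 8^3 = 1536
  Digit '5' (value 5) x 8^2 = 320
  Digit '3' (value 3) x 8^1 = 24
  Digit '4' (value 4) x 8^0 = 4
Sum = 1884

1884


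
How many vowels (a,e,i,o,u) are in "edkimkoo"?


Input: edkimkoo
Checking each character:
  'e' at position 0: vowel (running total: 1)
  'd' at position 1: consonant
  'k' at position 2: consonant
  'i' at position 3: vowel (running total: 2)
  'm' at position 4: consonant
  'k' at position 5: consonant
  'o' at position 6: vowel (running total: 3)
  'o' at position 7: vowel (running total: 4)
Total vowels: 4

4


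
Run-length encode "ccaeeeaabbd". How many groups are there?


Input: ccaeeeaabbd
Scanning for consecutive runs:
  Group 1: 'c' x 2 (positions 0-1)
  Group 2: 'a' x 1 (positions 2-2)
  Group 3: 'e' x 3 (positions 3-5)
  Group 4: 'a' x 2 (positions 6-7)
  Group 5: 'b' x 2 (positions 8-9)
  Group 6: 'd' x 1 (positions 10-10)
Total groups: 6

6


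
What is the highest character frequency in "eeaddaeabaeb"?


Input: eeaddaeabaeb
Character counts:
  'a': 4
  'b': 2
  'd': 2
  'e': 4
Maximum frequency: 4

4


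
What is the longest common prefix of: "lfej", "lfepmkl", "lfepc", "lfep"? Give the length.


Words: lfej, lfepmkl, lfepc, lfep
  Position 0: all 'l' => match
  Position 1: all 'f' => match
  Position 2: all 'e' => match
  Position 3: ('j', 'p', 'p', 'p') => mismatch, stop
LCP = "lfe" (length 3)

3


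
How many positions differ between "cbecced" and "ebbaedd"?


Comparing "cbecced" and "ebbaedd" position by position:
  Position 0: 'c' vs 'e' => DIFFER
  Position 1: 'b' vs 'b' => same
  Position 2: 'e' vs 'b' => DIFFER
  Position 3: 'c' vs 'a' => DIFFER
  Position 4: 'c' vs 'e' => DIFFER
  Position 5: 'e' vs 'd' => DIFFER
  Position 6: 'd' vs 'd' => same
Positions that differ: 5

5


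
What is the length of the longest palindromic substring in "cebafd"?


Input: "cebafd"
Checking substrings for palindromes:
  No multi-char palindromic substrings found
Longest palindromic substring: "c" with length 1

1


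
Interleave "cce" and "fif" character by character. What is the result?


Interleaving "cce" and "fif":
  Position 0: 'c' from first, 'f' from second => "cf"
  Position 1: 'c' from first, 'i' from second => "ci"
  Position 2: 'e' from first, 'f' from second => "ef"
Result: cfcief

cfcief


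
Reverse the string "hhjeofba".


Input: hhjeofba
Reading characters right to left:
  Position 7: 'a'
  Position 6: 'b'
  Position 5: 'f'
  Position 4: 'o'
  Position 3: 'e'
  Position 2: 'j'
  Position 1: 'h'
  Position 0: 'h'
Reversed: abfoejhh

abfoejhh


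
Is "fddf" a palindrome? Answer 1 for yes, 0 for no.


Input: fddf
Reversed: fddf
  Compare pos 0 ('f') with pos 3 ('f'): match
  Compare pos 1 ('d') with pos 2 ('d'): match
Result: palindrome

1


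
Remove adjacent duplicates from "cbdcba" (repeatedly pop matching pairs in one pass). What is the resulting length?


Input: cbdcba
Stack-based adjacent duplicate removal:
  Read 'c': push. Stack: c
  Read 'b': push. Stack: cb
  Read 'd': push. Stack: cbd
  Read 'c': push. Stack: cbdc
  Read 'b': push. Stack: cbdcb
  Read 'a': push. Stack: cbdcba
Final stack: "cbdcba" (length 6)

6


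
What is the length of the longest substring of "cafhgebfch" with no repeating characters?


Input: "cafhgebfch"
Sliding window (track last position of each char):
  Position 0 ('c'): window [0,0] length 1 -- new best
  Position 1 ('a'): window [0,1] length 2 -- new best
  Position 2 ('f'): window [0,2] length 3 -- new best
  Position 3 ('h'): window [0,3] length 4 -- new best
  Position 4 ('g'): window [0,4] length 5 -- new best
  Position 5 ('e'): window [0,5] length 6 -- new best
  Position 6 ('b'): window [0,6] length 7 -- new best
  Position 7 ('f'): repeat (last at 2), move window start to 3
  Position 7 ('f'): window [3,7] length 5
  Position 8 ('c'): window [3,8] length 6
  Position 9 ('h'): repeat (last at 3), move window start to 4
  Position 9 ('h'): window [4,9] length 6
Longest substring with no repeats: "cafhgeb" with length 7

7


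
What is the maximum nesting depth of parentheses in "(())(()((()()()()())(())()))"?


Input: "(())(()((()()()()())(())()))"
Tracking depth:
  Position 0 '(': depth becomes 1
  Position 1 '(': depth becomes 2
  Position 2 ')': depth becomes 1
  Position 3 ')': depth becomes 0
  Position 4 '(': depth becomes 1
  Position 5 '(': depth becomes 2
  Position 6 ')': depth becomes 1
  Position 7 '(': depth becomes 2
  Position 8 '(': depth becomes 3
  Position 9 '(': depth becomes 4
  Position 10 ')': depth becomes 3
  Position 11 '(': depth becomes 4
  Position 12 ')': depth becomes 3
  Position 13 '(': depth becomes 4
  Position 14 ')': depth becomes 3
  Position 15 '(': depth becomes 4
  Position 16 ')': depth becomes 3
  Position 17 '(': depth becomes 4
  Position 18 ')': depth becomes 3
  Position 19 ')': depth becomes 2
  Position 20 '(': depth becomes 3
  Position 21 '(': depth becomes 4
  Position 22 ')': depth becomes 3
  Position 23 ')': depth becomes 2
  Position 24 '(': depth becomes 3
  Position 25 ')': depth becomes 2
  Position 26 ')': depth becomes 1
  Position 27 ')': depth becomes 0
Maximum depth reached: 4

4


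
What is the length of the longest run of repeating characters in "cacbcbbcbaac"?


Input: "cacbcbbcbaac"
Scanning for longest run:
  Position 1 ('a'): new char, reset run to 1
  Position 2 ('c'): new char, reset run to 1
  Position 3 ('b'): new char, reset run to 1
  Position 4 ('c'): new char, reset run to 1
  Position 5 ('b'): new char, reset run to 1
  Position 6 ('b'): continues run of 'b', length=2
  Position 7 ('c'): new char, reset run to 1
  Position 8 ('b'): new char, reset run to 1
  Position 9 ('a'): new char, reset run to 1
  Position 10 ('a'): continues run of 'a', length=2
  Position 11 ('c'): new char, reset run to 1
Longest run: 'b' with length 2

2


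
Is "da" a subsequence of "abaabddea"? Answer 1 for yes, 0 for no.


Check if "da" is a subsequence of "abaabddea"
Greedy scan:
  Position 0 ('a'): no match needed
  Position 1 ('b'): no match needed
  Position 2 ('a'): no match needed
  Position 3 ('a'): no match needed
  Position 4 ('b'): no match needed
  Position 5 ('d'): matches sub[0] = 'd'
  Position 6 ('d'): no match needed
  Position 7 ('e'): no match needed
  Position 8 ('a'): matches sub[1] = 'a'
All 2 characters matched => is a subsequence

1


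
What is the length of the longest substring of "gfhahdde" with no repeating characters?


Input: "gfhahdde"
Sliding window (track last position of each char):
  Position 0 ('g'): window [0,0] length 1 -- new best
  Position 1 ('f'): window [0,1] length 2 -- new best
  Position 2 ('h'): window [0,2] length 3 -- new best
  Position 3 ('a'): window [0,3] length 4 -- new best
  Position 4 ('h'): repeat (last at 2), move window start to 3
  Position 4 ('h'): window [3,4] length 2
  Position 5 ('d'): window [3,5] length 3
  Position 6 ('d'): repeat (last at 5), move window start to 6
  Position 6 ('d'): window [6,6] length 1
  Position 7 ('e'): window [6,7] length 2
Longest substring with no repeats: "gfha" with length 4

4


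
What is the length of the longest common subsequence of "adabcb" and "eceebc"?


LCS of "adabcb" and "eceebc"
DP table:
           e    c    e    e    b    c
      0    0    0    0    0    0    0
  a   0    0    0    0    0    0    0
  d   0    0    0    0    0    0    0
  a   0    0    0    0    0    0    0
  b   0    0    0    0    0    1    1
  c   0    0    1    1    1    1    2
  b   0    0    1    1    1    2    2
LCS length = dp[6][6] = 2

2


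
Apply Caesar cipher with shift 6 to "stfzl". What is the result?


Caesar cipher: shift "stfzl" by 6
  's' (pos 18) + 6 = pos 24 = 'y'
  't' (pos 19) + 6 = pos 25 = 'z'
  'f' (pos 5) + 6 = pos 11 = 'l'
  'z' (pos 25) + 6 = pos 5 = 'f'
  'l' (pos 11) + 6 = pos 17 = 'r'
Result: yzlfr

yzlfr


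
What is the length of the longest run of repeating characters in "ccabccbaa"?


Input: "ccabccbaa"
Scanning for longest run:
  Position 1 ('c'): continues run of 'c', length=2
  Position 2 ('a'): new char, reset run to 1
  Position 3 ('b'): new char, reset run to 1
  Position 4 ('c'): new char, reset run to 1
  Position 5 ('c'): continues run of 'c', length=2
  Position 6 ('b'): new char, reset run to 1
  Position 7 ('a'): new char, reset run to 1
  Position 8 ('a'): continues run of 'a', length=2
Longest run: 'c' with length 2

2


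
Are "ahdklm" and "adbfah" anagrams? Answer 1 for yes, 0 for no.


Strings: "ahdklm", "adbfah"
Sorted first:  adhklm
Sorted second: aabdfh
Differ at position 1: 'd' vs 'a' => not anagrams

0


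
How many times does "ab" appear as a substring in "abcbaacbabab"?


Searching for "ab" in "abcbaacbabab"
Scanning each position:
  Position 0: "ab" => MATCH
  Position 1: "bc" => no
  Position 2: "cb" => no
  Position 3: "ba" => no
  Position 4: "aa" => no
  Position 5: "ac" => no
  Position 6: "cb" => no
  Position 7: "ba" => no
  Position 8: "ab" => MATCH
  Position 9: "ba" => no
  Position 10: "ab" => MATCH
Total occurrences: 3

3


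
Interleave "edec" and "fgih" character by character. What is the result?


Interleaving "edec" and "fgih":
  Position 0: 'e' from first, 'f' from second => "ef"
  Position 1: 'd' from first, 'g' from second => "dg"
  Position 2: 'e' from first, 'i' from second => "ei"
  Position 3: 'c' from first, 'h' from second => "ch"
Result: efdgeich

efdgeich


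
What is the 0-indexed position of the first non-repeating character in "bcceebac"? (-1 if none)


Input: bcceebac
Character frequencies:
  'a': 1
  'b': 2
  'c': 3
  'e': 2
Scanning left to right for freq == 1:
  Position 0 ('b'): freq=2, skip
  Position 1 ('c'): freq=3, skip
  Position 2 ('c'): freq=3, skip
  Position 3 ('e'): freq=2, skip
  Position 4 ('e'): freq=2, skip
  Position 5 ('b'): freq=2, skip
  Position 6 ('a'): unique! => answer = 6

6


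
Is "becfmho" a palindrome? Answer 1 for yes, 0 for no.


Input: becfmho
Reversed: ohmfceb
  Compare pos 0 ('b') with pos 6 ('o'): MISMATCH
  Compare pos 1 ('e') with pos 5 ('h'): MISMATCH
  Compare pos 2 ('c') with pos 4 ('m'): MISMATCH
Result: not a palindrome

0


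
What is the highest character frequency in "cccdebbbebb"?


Input: cccdebbbebb
Character counts:
  'b': 5
  'c': 3
  'd': 1
  'e': 2
Maximum frequency: 5

5


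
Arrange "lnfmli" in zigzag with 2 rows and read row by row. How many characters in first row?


Zigzag "lnfmli" into 2 rows:
Placing characters:
  'l' => row 0
  'n' => row 1
  'f' => row 0
  'm' => row 1
  'l' => row 0
  'i' => row 1
Rows:
  Row 0: "lfl"
  Row 1: "nmi"
First row length: 3

3


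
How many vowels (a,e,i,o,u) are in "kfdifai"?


Input: kfdifai
Checking each character:
  'k' at position 0: consonant
  'f' at position 1: consonant
  'd' at position 2: consonant
  'i' at position 3: vowel (running total: 1)
  'f' at position 4: consonant
  'a' at position 5: vowel (running total: 2)
  'i' at position 6: vowel (running total: 3)
Total vowels: 3

3


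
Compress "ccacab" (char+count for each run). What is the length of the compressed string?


Input: ccacab
Runs:
  'c' x 2 => "c2"
  'a' x 1 => "a1"
  'c' x 1 => "c1"
  'a' x 1 => "a1"
  'b' x 1 => "b1"
Compressed: "c2a1c1a1b1"
Compressed length: 10

10


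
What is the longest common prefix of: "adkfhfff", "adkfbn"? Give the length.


Words: adkfhfff, adkfbn
  Position 0: all 'a' => match
  Position 1: all 'd' => match
  Position 2: all 'k' => match
  Position 3: all 'f' => match
  Position 4: ('h', 'b') => mismatch, stop
LCP = "adkf" (length 4)

4


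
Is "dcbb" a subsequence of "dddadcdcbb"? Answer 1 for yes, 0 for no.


Check if "dcbb" is a subsequence of "dddadcdcbb"
Greedy scan:
  Position 0 ('d'): matches sub[0] = 'd'
  Position 1 ('d'): no match needed
  Position 2 ('d'): no match needed
  Position 3 ('a'): no match needed
  Position 4 ('d'): no match needed
  Position 5 ('c'): matches sub[1] = 'c'
  Position 6 ('d'): no match needed
  Position 7 ('c'): no match needed
  Position 8 ('b'): matches sub[2] = 'b'
  Position 9 ('b'): matches sub[3] = 'b'
All 4 characters matched => is a subsequence

1


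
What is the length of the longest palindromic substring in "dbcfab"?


Input: "dbcfab"
Checking substrings for palindromes:
  No multi-char palindromic substrings found
Longest palindromic substring: "d" with length 1

1


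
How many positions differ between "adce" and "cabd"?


Comparing "adce" and "cabd" position by position:
  Position 0: 'a' vs 'c' => DIFFER
  Position 1: 'd' vs 'a' => DIFFER
  Position 2: 'c' vs 'b' => DIFFER
  Position 3: 'e' vs 'd' => DIFFER
Positions that differ: 4

4


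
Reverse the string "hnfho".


Input: hnfho
Reading characters right to left:
  Position 4: 'o'
  Position 3: 'h'
  Position 2: 'f'
  Position 1: 'n'
  Position 0: 'h'
Reversed: ohfnh

ohfnh


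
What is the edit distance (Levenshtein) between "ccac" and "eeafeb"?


Computing edit distance: "ccac" -> "eeafeb"
DP table:
           e    e    a    f    e    b
      0    1    2    3    4    5    6
  c   1    1    2    3    4    5    6
  c   2    2    2    3    4    5    6
  a   3    3    3    2    3    4    5
  c   4    4    4    3    3    4    5
Edit distance = dp[4][6] = 5

5


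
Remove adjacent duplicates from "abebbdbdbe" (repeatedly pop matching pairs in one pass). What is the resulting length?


Input: abebbdbdbe
Stack-based adjacent duplicate removal:
  Read 'a': push. Stack: a
  Read 'b': push. Stack: ab
  Read 'e': push. Stack: abe
  Read 'b': push. Stack: abeb
  Read 'b': matches stack top 'b' => pop. Stack: abe
  Read 'd': push. Stack: abed
  Read 'b': push. Stack: abedb
  Read 'd': push. Stack: abedbd
  Read 'b': push. Stack: abedbdb
  Read 'e': push. Stack: abedbdbe
Final stack: "abedbdbe" (length 8)

8


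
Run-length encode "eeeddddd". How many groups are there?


Input: eeeddddd
Scanning for consecutive runs:
  Group 1: 'e' x 3 (positions 0-2)
  Group 2: 'd' x 5 (positions 3-7)
Total groups: 2

2


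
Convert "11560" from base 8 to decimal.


Input: "11560" in base 8
Positional expansion:
  Digit '1' (value 1) x 8^4 = 4096
  Digit '1' (value 1) x 8^3 = 512
  Digit '5' (value 5) x 8^2 = 320
  Digit '6' (value 6) x 8^1 = 48
  Digit '0' (value 0) x 8^0 = 0
Sum = 4976

4976


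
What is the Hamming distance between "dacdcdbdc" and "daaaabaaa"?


Comparing "dacdcdbdc" and "daaaabaaa" position by position:
  Position 0: 'd' vs 'd' => same
  Position 1: 'a' vs 'a' => same
  Position 2: 'c' vs 'a' => differ
  Position 3: 'd' vs 'a' => differ
  Position 4: 'c' vs 'a' => differ
  Position 5: 'd' vs 'b' => differ
  Position 6: 'b' vs 'a' => differ
  Position 7: 'd' vs 'a' => differ
  Position 8: 'c' vs 'a' => differ
Total differences (Hamming distance): 7

7


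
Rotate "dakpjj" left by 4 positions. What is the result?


Input: "dakpjj", rotate left by 4
First 4 characters: "dakp"
Remaining characters: "jj"
Concatenate remaining + first: "jj" + "dakp" = "jjdakp"

jjdakp


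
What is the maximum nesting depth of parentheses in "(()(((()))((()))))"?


Input: "(()(((()))((()))))"
Tracking depth:
  Position 0 '(': depth becomes 1
  Position 1 '(': depth becomes 2
  Position 2 ')': depth becomes 1
  Position 3 '(': depth becomes 2
  Position 4 '(': depth becomes 3
  Position 5 '(': depth becomes 4
  Position 6 '(': depth becomes 5
  Position 7 ')': depth becomes 4
  Position 8 ')': depth becomes 3
  Position 9 ')': depth becomes 2
  Position 10 '(': depth becomes 3
  Position 11 '(': depth becomes 4
  Position 12 '(': depth becomes 5
  Position 13 ')': depth becomes 4
  Position 14 ')': depth becomes 3
  Position 15 ')': depth becomes 2
  Position 16 ')': depth becomes 1
  Position 17 ')': depth becomes 0
Maximum depth reached: 5

5


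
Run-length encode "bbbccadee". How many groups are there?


Input: bbbccadee
Scanning for consecutive runs:
  Group 1: 'b' x 3 (positions 0-2)
  Group 2: 'c' x 2 (positions 3-4)
  Group 3: 'a' x 1 (positions 5-5)
  Group 4: 'd' x 1 (positions 6-6)
  Group 5: 'e' x 2 (positions 7-8)
Total groups: 5

5


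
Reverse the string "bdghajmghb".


Input: bdghajmghb
Reading characters right to left:
  Position 9: 'b'
  Position 8: 'h'
  Position 7: 'g'
  Position 6: 'm'
  Position 5: 'j'
  Position 4: 'a'
  Position 3: 'h'
  Position 2: 'g'
  Position 1: 'd'
  Position 0: 'b'
Reversed: bhgmjahgdb

bhgmjahgdb


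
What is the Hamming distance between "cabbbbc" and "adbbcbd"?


Comparing "cabbbbc" and "adbbcbd" position by position:
  Position 0: 'c' vs 'a' => differ
  Position 1: 'a' vs 'd' => differ
  Position 2: 'b' vs 'b' => same
  Position 3: 'b' vs 'b' => same
  Position 4: 'b' vs 'c' => differ
  Position 5: 'b' vs 'b' => same
  Position 6: 'c' vs 'd' => differ
Total differences (Hamming distance): 4

4


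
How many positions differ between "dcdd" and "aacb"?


Comparing "dcdd" and "aacb" position by position:
  Position 0: 'd' vs 'a' => DIFFER
  Position 1: 'c' vs 'a' => DIFFER
  Position 2: 'd' vs 'c' => DIFFER
  Position 3: 'd' vs 'b' => DIFFER
Positions that differ: 4

4


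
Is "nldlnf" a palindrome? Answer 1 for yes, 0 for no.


Input: nldlnf
Reversed: fnldln
  Compare pos 0 ('n') with pos 5 ('f'): MISMATCH
  Compare pos 1 ('l') with pos 4 ('n'): MISMATCH
  Compare pos 2 ('d') with pos 3 ('l'): MISMATCH
Result: not a palindrome

0


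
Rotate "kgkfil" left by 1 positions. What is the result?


Input: "kgkfil", rotate left by 1
First 1 characters: "k"
Remaining characters: "gkfil"
Concatenate remaining + first: "gkfil" + "k" = "gkfilk"

gkfilk


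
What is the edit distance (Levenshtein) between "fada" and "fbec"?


Computing edit distance: "fada" -> "fbec"
DP table:
           f    b    e    c
      0    1    2    3    4
  f   1    0    1    2    3
  a   2    1    1    2    3
  d   3    2    2    2    3
  a   4    3    3    3    3
Edit distance = dp[4][4] = 3

3


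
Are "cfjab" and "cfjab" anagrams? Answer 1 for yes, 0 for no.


Strings: "cfjab", "cfjab"
Sorted first:  abcfj
Sorted second: abcfj
Sorted forms match => anagrams

1


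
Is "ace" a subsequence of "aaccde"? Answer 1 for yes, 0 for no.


Check if "ace" is a subsequence of "aaccde"
Greedy scan:
  Position 0 ('a'): matches sub[0] = 'a'
  Position 1 ('a'): no match needed
  Position 2 ('c'): matches sub[1] = 'c'
  Position 3 ('c'): no match needed
  Position 4 ('d'): no match needed
  Position 5 ('e'): matches sub[2] = 'e'
All 3 characters matched => is a subsequence

1


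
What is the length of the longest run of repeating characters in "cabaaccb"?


Input: "cabaaccb"
Scanning for longest run:
  Position 1 ('a'): new char, reset run to 1
  Position 2 ('b'): new char, reset run to 1
  Position 3 ('a'): new char, reset run to 1
  Position 4 ('a'): continues run of 'a', length=2
  Position 5 ('c'): new char, reset run to 1
  Position 6 ('c'): continues run of 'c', length=2
  Position 7 ('b'): new char, reset run to 1
Longest run: 'a' with length 2

2


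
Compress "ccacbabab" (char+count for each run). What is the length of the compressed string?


Input: ccacbabab
Runs:
  'c' x 2 => "c2"
  'a' x 1 => "a1"
  'c' x 1 => "c1"
  'b' x 1 => "b1"
  'a' x 1 => "a1"
  'b' x 1 => "b1"
  'a' x 1 => "a1"
  'b' x 1 => "b1"
Compressed: "c2a1c1b1a1b1a1b1"
Compressed length: 16

16


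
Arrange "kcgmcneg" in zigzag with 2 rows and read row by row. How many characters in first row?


Zigzag "kcgmcneg" into 2 rows:
Placing characters:
  'k' => row 0
  'c' => row 1
  'g' => row 0
  'm' => row 1
  'c' => row 0
  'n' => row 1
  'e' => row 0
  'g' => row 1
Rows:
  Row 0: "kgce"
  Row 1: "cmng"
First row length: 4

4


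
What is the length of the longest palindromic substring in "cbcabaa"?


Input: "cbcabaa"
Checking substrings for palindromes:
  [0:3] "cbc" (len 3) => palindrome
  [3:6] "aba" (len 3) => palindrome
  [5:7] "aa" (len 2) => palindrome
Longest palindromic substring: "cbc" with length 3

3


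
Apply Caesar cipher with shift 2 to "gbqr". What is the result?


Caesar cipher: shift "gbqr" by 2
  'g' (pos 6) + 2 = pos 8 = 'i'
  'b' (pos 1) + 2 = pos 3 = 'd'
  'q' (pos 16) + 2 = pos 18 = 's'
  'r' (pos 17) + 2 = pos 19 = 't'
Result: idst

idst


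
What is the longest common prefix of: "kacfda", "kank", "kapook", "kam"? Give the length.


Words: kacfda, kank, kapook, kam
  Position 0: all 'k' => match
  Position 1: all 'a' => match
  Position 2: ('c', 'n', 'p', 'm') => mismatch, stop
LCP = "ka" (length 2)

2


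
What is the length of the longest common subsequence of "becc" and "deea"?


LCS of "becc" and "deea"
DP table:
           d    e    e    a
      0    0    0    0    0
  b   0    0    0    0    0
  e   0    0    1    1    1
  c   0    0    1    1    1
  c   0    0    1    1    1
LCS length = dp[4][4] = 1

1


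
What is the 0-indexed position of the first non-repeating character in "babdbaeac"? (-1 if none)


Input: babdbaeac
Character frequencies:
  'a': 3
  'b': 3
  'c': 1
  'd': 1
  'e': 1
Scanning left to right for freq == 1:
  Position 0 ('b'): freq=3, skip
  Position 1 ('a'): freq=3, skip
  Position 2 ('b'): freq=3, skip
  Position 3 ('d'): unique! => answer = 3

3


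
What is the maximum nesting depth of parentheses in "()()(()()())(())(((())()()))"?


Input: "()()(()()())(())(((())()()))"
Tracking depth:
  Position 0 '(': depth becomes 1
  Position 1 ')': depth becomes 0
  Position 2 '(': depth becomes 1
  Position 3 ')': depth becomes 0
  Position 4 '(': depth becomes 1
  Position 5 '(': depth becomes 2
  Position 6 ')': depth becomes 1
  Position 7 '(': depth becomes 2
  Position 8 ')': depth becomes 1
  Position 9 '(': depth becomes 2
  Position 10 ')': depth becomes 1
  Position 11 ')': depth becomes 0
  Position 12 '(': depth becomes 1
  Position 13 '(': depth becomes 2
  Position 14 ')': depth becomes 1
  Position 15 ')': depth becomes 0
  Position 16 '(': depth becomes 1
  Position 17 '(': depth becomes 2
  Position 18 '(': depth becomes 3
  Position 19 '(': depth becomes 4
  Position 20 ')': depth becomes 3
  Position 21 ')': depth becomes 2
  Position 22 '(': depth becomes 3
  Position 23 ')': depth becomes 2
  Position 24 '(': depth becomes 3
  Position 25 ')': depth becomes 2
  Position 26 ')': depth becomes 1
  Position 27 ')': depth becomes 0
Maximum depth reached: 4

4


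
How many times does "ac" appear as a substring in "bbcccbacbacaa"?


Searching for "ac" in "bbcccbacbacaa"
Scanning each position:
  Position 0: "bb" => no
  Position 1: "bc" => no
  Position 2: "cc" => no
  Position 3: "cc" => no
  Position 4: "cb" => no
  Position 5: "ba" => no
  Position 6: "ac" => MATCH
  Position 7: "cb" => no
  Position 8: "ba" => no
  Position 9: "ac" => MATCH
  Position 10: "ca" => no
  Position 11: "aa" => no
Total occurrences: 2

2


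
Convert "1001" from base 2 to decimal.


Input: "1001" in base 2
Positional expansion:
  Digit '1' (value 1) x 2^3 = 8
  Digit '0' (value 0) x 2^2 = 0
  Digit '0' (value 0) x 2^1 = 0
  Digit '1' (value 1) x 2^0 = 1
Sum = 9

9


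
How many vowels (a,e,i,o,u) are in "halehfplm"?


Input: halehfplm
Checking each character:
  'h' at position 0: consonant
  'a' at position 1: vowel (running total: 1)
  'l' at position 2: consonant
  'e' at position 3: vowel (running total: 2)
  'h' at position 4: consonant
  'f' at position 5: consonant
  'p' at position 6: consonant
  'l' at position 7: consonant
  'm' at position 8: consonant
Total vowels: 2

2


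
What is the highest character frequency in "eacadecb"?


Input: eacadecb
Character counts:
  'a': 2
  'b': 1
  'c': 2
  'd': 1
  'e': 2
Maximum frequency: 2

2


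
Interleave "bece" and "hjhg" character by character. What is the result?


Interleaving "bece" and "hjhg":
  Position 0: 'b' from first, 'h' from second => "bh"
  Position 1: 'e' from first, 'j' from second => "ej"
  Position 2: 'c' from first, 'h' from second => "ch"
  Position 3: 'e' from first, 'g' from second => "eg"
Result: bhejcheg

bhejcheg


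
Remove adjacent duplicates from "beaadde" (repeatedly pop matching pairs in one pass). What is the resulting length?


Input: beaadde
Stack-based adjacent duplicate removal:
  Read 'b': push. Stack: b
  Read 'e': push. Stack: be
  Read 'a': push. Stack: bea
  Read 'a': matches stack top 'a' => pop. Stack: be
  Read 'd': push. Stack: bed
  Read 'd': matches stack top 'd' => pop. Stack: be
  Read 'e': matches stack top 'e' => pop. Stack: b
Final stack: "b" (length 1)

1


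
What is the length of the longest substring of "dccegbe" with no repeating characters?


Input: "dccegbe"
Sliding window (track last position of each char):
  Position 0 ('d'): window [0,0] length 1 -- new best
  Position 1 ('c'): window [0,1] length 2 -- new best
  Position 2 ('c'): repeat (last at 1), move window start to 2
  Position 2 ('c'): window [2,2] length 1
  Position 3 ('e'): window [2,3] length 2
  Position 4 ('g'): window [2,4] length 3 -- new best
  Position 5 ('b'): window [2,5] length 4 -- new best
  Position 6 ('e'): repeat (last at 3), move window start to 4
  Position 6 ('e'): window [4,6] length 3
Longest substring with no repeats: "cegb" with length 4

4


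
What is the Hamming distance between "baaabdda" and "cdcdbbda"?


Comparing "baaabdda" and "cdcdbbda" position by position:
  Position 0: 'b' vs 'c' => differ
  Position 1: 'a' vs 'd' => differ
  Position 2: 'a' vs 'c' => differ
  Position 3: 'a' vs 'd' => differ
  Position 4: 'b' vs 'b' => same
  Position 5: 'd' vs 'b' => differ
  Position 6: 'd' vs 'd' => same
  Position 7: 'a' vs 'a' => same
Total differences (Hamming distance): 5

5


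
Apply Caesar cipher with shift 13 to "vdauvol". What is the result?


Caesar cipher: shift "vdauvol" by 13
  'v' (pos 21) + 13 = pos 8 = 'i'
  'd' (pos 3) + 13 = pos 16 = 'q'
  'a' (pos 0) + 13 = pos 13 = 'n'
  'u' (pos 20) + 13 = pos 7 = 'h'
  'v' (pos 21) + 13 = pos 8 = 'i'
  'o' (pos 14) + 13 = pos 1 = 'b'
  'l' (pos 11) + 13 = pos 24 = 'y'
Result: iqnhiby

iqnhiby


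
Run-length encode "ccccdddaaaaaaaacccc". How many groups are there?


Input: ccccdddaaaaaaaacccc
Scanning for consecutive runs:
  Group 1: 'c' x 4 (positions 0-3)
  Group 2: 'd' x 3 (positions 4-6)
  Group 3: 'a' x 8 (positions 7-14)
  Group 4: 'c' x 4 (positions 15-18)
Total groups: 4

4


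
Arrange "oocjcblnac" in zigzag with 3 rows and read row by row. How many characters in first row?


Zigzag "oocjcblnac" into 3 rows:
Placing characters:
  'o' => row 0
  'o' => row 1
  'c' => row 2
  'j' => row 1
  'c' => row 0
  'b' => row 1
  'l' => row 2
  'n' => row 1
  'a' => row 0
  'c' => row 1
Rows:
  Row 0: "oca"
  Row 1: "ojbnc"
  Row 2: "cl"
First row length: 3

3


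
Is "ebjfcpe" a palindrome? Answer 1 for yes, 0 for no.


Input: ebjfcpe
Reversed: epcfjbe
  Compare pos 0 ('e') with pos 6 ('e'): match
  Compare pos 1 ('b') with pos 5 ('p'): MISMATCH
  Compare pos 2 ('j') with pos 4 ('c'): MISMATCH
Result: not a palindrome

0


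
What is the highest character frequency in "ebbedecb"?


Input: ebbedecb
Character counts:
  'b': 3
  'c': 1
  'd': 1
  'e': 3
Maximum frequency: 3

3


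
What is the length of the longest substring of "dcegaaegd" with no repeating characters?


Input: "dcegaaegd"
Sliding window (track last position of each char):
  Position 0 ('d'): window [0,0] length 1 -- new best
  Position 1 ('c'): window [0,1] length 2 -- new best
  Position 2 ('e'): window [0,2] length 3 -- new best
  Position 3 ('g'): window [0,3] length 4 -- new best
  Position 4 ('a'): window [0,4] length 5 -- new best
  Position 5 ('a'): repeat (last at 4), move window start to 5
  Position 5 ('a'): window [5,5] length 1
  Position 6 ('e'): window [5,6] length 2
  Position 7 ('g'): window [5,7] length 3
  Position 8 ('d'): window [5,8] length 4
Longest substring with no repeats: "dcega" with length 5

5


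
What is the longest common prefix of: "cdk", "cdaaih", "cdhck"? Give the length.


Words: cdk, cdaaih, cdhck
  Position 0: all 'c' => match
  Position 1: all 'd' => match
  Position 2: ('k', 'a', 'h') => mismatch, stop
LCP = "cd" (length 2)

2


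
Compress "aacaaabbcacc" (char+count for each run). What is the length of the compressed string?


Input: aacaaabbcacc
Runs:
  'a' x 2 => "a2"
  'c' x 1 => "c1"
  'a' x 3 => "a3"
  'b' x 2 => "b2"
  'c' x 1 => "c1"
  'a' x 1 => "a1"
  'c' x 2 => "c2"
Compressed: "a2c1a3b2c1a1c2"
Compressed length: 14

14


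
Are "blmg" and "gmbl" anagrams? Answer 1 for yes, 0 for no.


Strings: "blmg", "gmbl"
Sorted first:  bglm
Sorted second: bglm
Sorted forms match => anagrams

1


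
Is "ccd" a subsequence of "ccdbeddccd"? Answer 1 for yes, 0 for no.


Check if "ccd" is a subsequence of "ccdbeddccd"
Greedy scan:
  Position 0 ('c'): matches sub[0] = 'c'
  Position 1 ('c'): matches sub[1] = 'c'
  Position 2 ('d'): matches sub[2] = 'd'
  Position 3 ('b'): no match needed
  Position 4 ('e'): no match needed
  Position 5 ('d'): no match needed
  Position 6 ('d'): no match needed
  Position 7 ('c'): no match needed
  Position 8 ('c'): no match needed
  Position 9 ('d'): no match needed
All 3 characters matched => is a subsequence

1


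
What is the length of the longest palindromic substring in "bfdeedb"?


Input: "bfdeedb"
Checking substrings for palindromes:
  [2:6] "deed" (len 4) => palindrome
  [3:5] "ee" (len 2) => palindrome
Longest palindromic substring: "deed" with length 4

4


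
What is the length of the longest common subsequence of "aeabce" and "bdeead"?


LCS of "aeabce" and "bdeead"
DP table:
           b    d    e    e    a    d
      0    0    0    0    0    0    0
  a   0    0    0    0    0    1    1
  e   0    0    0    1    1    1    1
  a   0    0    0    1    1    2    2
  b   0    1    1    1    1    2    2
  c   0    1    1    1    1    2    2
  e   0    1    1    2    2    2    2
LCS length = dp[6][6] = 2

2


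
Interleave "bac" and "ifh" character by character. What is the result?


Interleaving "bac" and "ifh":
  Position 0: 'b' from first, 'i' from second => "bi"
  Position 1: 'a' from first, 'f' from second => "af"
  Position 2: 'c' from first, 'h' from second => "ch"
Result: biafch

biafch


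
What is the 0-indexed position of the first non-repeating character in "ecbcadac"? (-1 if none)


Input: ecbcadac
Character frequencies:
  'a': 2
  'b': 1
  'c': 3
  'd': 1
  'e': 1
Scanning left to right for freq == 1:
  Position 0 ('e'): unique! => answer = 0

0


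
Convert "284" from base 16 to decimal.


Input: "284" in base 16
Positional expansion:
  Digit '2' (value 2) x 16^2 = 512
  Digit '8' (value 8) x 16^1 = 128
  Digit '4' (value 4) x 16^0 = 4
Sum = 644

644


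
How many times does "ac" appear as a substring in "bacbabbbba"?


Searching for "ac" in "bacbabbbba"
Scanning each position:
  Position 0: "ba" => no
  Position 1: "ac" => MATCH
  Position 2: "cb" => no
  Position 3: "ba" => no
  Position 4: "ab" => no
  Position 5: "bb" => no
  Position 6: "bb" => no
  Position 7: "bb" => no
  Position 8: "ba" => no
Total occurrences: 1

1


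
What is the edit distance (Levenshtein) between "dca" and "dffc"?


Computing edit distance: "dca" -> "dffc"
DP table:
           d    f    f    c
      0    1    2    3    4
  d   1    0    1    2    3
  c   2    1    1    2    2
  a   3    2    2    2    3
Edit distance = dp[3][4] = 3

3


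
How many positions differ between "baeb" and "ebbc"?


Comparing "baeb" and "ebbc" position by position:
  Position 0: 'b' vs 'e' => DIFFER
  Position 1: 'a' vs 'b' => DIFFER
  Position 2: 'e' vs 'b' => DIFFER
  Position 3: 'b' vs 'c' => DIFFER
Positions that differ: 4

4


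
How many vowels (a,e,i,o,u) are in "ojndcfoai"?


Input: ojndcfoai
Checking each character:
  'o' at position 0: vowel (running total: 1)
  'j' at position 1: consonant
  'n' at position 2: consonant
  'd' at position 3: consonant
  'c' at position 4: consonant
  'f' at position 5: consonant
  'o' at position 6: vowel (running total: 2)
  'a' at position 7: vowel (running total: 3)
  'i' at position 8: vowel (running total: 4)
Total vowels: 4

4


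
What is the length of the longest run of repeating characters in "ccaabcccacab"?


Input: "ccaabcccacab"
Scanning for longest run:
  Position 1 ('c'): continues run of 'c', length=2
  Position 2 ('a'): new char, reset run to 1
  Position 3 ('a'): continues run of 'a', length=2
  Position 4 ('b'): new char, reset run to 1
  Position 5 ('c'): new char, reset run to 1
  Position 6 ('c'): continues run of 'c', length=2
  Position 7 ('c'): continues run of 'c', length=3
  Position 8 ('a'): new char, reset run to 1
  Position 9 ('c'): new char, reset run to 1
  Position 10 ('a'): new char, reset run to 1
  Position 11 ('b'): new char, reset run to 1
Longest run: 'c' with length 3

3


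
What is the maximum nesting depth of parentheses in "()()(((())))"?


Input: "()()(((())))"
Tracking depth:
  Position 0 '(': depth becomes 1
  Position 1 ')': depth becomes 0
  Position 2 '(': depth becomes 1
  Position 3 ')': depth becomes 0
  Position 4 '(': depth becomes 1
  Position 5 '(': depth becomes 2
  Position 6 '(': depth becomes 3
  Position 7 '(': depth becomes 4
  Position 8 ')': depth becomes 3
  Position 9 ')': depth becomes 2
  Position 10 ')': depth becomes 1
  Position 11 ')': depth becomes 0
Maximum depth reached: 4

4


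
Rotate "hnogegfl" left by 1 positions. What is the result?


Input: "hnogegfl", rotate left by 1
First 1 characters: "h"
Remaining characters: "nogegfl"
Concatenate remaining + first: "nogegfl" + "h" = "nogegflh"

nogegflh


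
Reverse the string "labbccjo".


Input: labbccjo
Reading characters right to left:
  Position 7: 'o'
  Position 6: 'j'
  Position 5: 'c'
  Position 4: 'c'
  Position 3: 'b'
  Position 2: 'b'
  Position 1: 'a'
  Position 0: 'l'
Reversed: ojccbbal

ojccbbal


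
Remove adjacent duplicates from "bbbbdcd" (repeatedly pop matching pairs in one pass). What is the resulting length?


Input: bbbbdcd
Stack-based adjacent duplicate removal:
  Read 'b': push. Stack: b
  Read 'b': matches stack top 'b' => pop. Stack: (empty)
  Read 'b': push. Stack: b
  Read 'b': matches stack top 'b' => pop. Stack: (empty)
  Read 'd': push. Stack: d
  Read 'c': push. Stack: dc
  Read 'd': push. Stack: dcd
Final stack: "dcd" (length 3)

3


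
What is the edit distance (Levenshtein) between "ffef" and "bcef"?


Computing edit distance: "ffef" -> "bcef"
DP table:
           b    c    e    f
      0    1    2    3    4
  f   1    1    2    3    3
  f   2    2    2    3    3
  e   3    3    3    2    3
  f   4    4    4    3    2
Edit distance = dp[4][4] = 2

2


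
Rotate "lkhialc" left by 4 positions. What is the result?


Input: "lkhialc", rotate left by 4
First 4 characters: "lkhi"
Remaining characters: "alc"
Concatenate remaining + first: "alc" + "lkhi" = "alclkhi"

alclkhi


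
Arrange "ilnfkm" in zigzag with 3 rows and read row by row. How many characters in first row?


Zigzag "ilnfkm" into 3 rows:
Placing characters:
  'i' => row 0
  'l' => row 1
  'n' => row 2
  'f' => row 1
  'k' => row 0
  'm' => row 1
Rows:
  Row 0: "ik"
  Row 1: "lfm"
  Row 2: "n"
First row length: 2

2


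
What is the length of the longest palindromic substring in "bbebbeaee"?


Input: "bbebbeaee"
Checking substrings for palindromes:
  [0:5] "bbebb" (len 5) => palindrome
  [2:6] "ebbe" (len 4) => palindrome
  [1:4] "beb" (len 3) => palindrome
  [5:8] "eae" (len 3) => palindrome
  [0:2] "bb" (len 2) => palindrome
  [3:5] "bb" (len 2) => palindrome
Longest palindromic substring: "bbebb" with length 5

5


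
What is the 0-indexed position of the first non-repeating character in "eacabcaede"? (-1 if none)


Input: eacabcaede
Character frequencies:
  'a': 3
  'b': 1
  'c': 2
  'd': 1
  'e': 3
Scanning left to right for freq == 1:
  Position 0 ('e'): freq=3, skip
  Position 1 ('a'): freq=3, skip
  Position 2 ('c'): freq=2, skip
  Position 3 ('a'): freq=3, skip
  Position 4 ('b'): unique! => answer = 4

4


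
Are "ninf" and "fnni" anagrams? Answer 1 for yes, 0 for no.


Strings: "ninf", "fnni"
Sorted first:  finn
Sorted second: finn
Sorted forms match => anagrams

1


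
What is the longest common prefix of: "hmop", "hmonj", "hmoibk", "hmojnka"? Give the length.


Words: hmop, hmonj, hmoibk, hmojnka
  Position 0: all 'h' => match
  Position 1: all 'm' => match
  Position 2: all 'o' => match
  Position 3: ('p', 'n', 'i', 'j') => mismatch, stop
LCP = "hmo" (length 3)

3


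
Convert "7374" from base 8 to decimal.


Input: "7374" in base 8
Positional expansion:
  Digit '7' (value 7) x 8^3 = 3584
  Digit '3' (value 3) x 8^2 = 192
  Digit '7' (value 7) x 8^1 = 56
  Digit '4' (value 4) x 8^0 = 4
Sum = 3836

3836
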